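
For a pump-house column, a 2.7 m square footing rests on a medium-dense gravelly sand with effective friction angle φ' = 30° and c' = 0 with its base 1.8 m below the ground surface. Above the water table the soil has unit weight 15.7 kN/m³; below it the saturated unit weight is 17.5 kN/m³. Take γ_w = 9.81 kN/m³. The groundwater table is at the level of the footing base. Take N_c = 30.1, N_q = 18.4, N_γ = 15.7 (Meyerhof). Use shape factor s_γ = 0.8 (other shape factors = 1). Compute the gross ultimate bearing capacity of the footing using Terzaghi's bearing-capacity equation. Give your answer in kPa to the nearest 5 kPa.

Overburden at base level: q = 15.7 × 1.8 = 28.26 kPa.
Below the base the soil is submerged, so the ½γBN_γ term uses γ' = 17.5 − 9.81 = 7.69 kN/m³.
Surcharge term q·N_q = 28.26 × 18.4 = 519.98 kPa; self-weight term 0.5·γ·B·N_γ·s_γ = 0.5 × 7.69 × 2.7 × 15.7 × 0.8 = 130.39 kPa.
q_ult = 519.98 + 130.39 = 650.38 kPa.

q_ult ≈ 650 kPa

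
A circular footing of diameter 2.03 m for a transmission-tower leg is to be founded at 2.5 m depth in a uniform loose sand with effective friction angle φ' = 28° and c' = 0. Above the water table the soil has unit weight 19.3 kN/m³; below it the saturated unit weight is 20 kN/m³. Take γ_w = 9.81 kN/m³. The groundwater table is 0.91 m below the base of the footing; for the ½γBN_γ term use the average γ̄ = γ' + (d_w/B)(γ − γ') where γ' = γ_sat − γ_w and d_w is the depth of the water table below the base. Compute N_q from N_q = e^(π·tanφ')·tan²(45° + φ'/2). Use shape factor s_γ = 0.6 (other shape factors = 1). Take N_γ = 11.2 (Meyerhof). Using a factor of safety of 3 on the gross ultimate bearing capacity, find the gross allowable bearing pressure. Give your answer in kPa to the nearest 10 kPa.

N_q = e^(π·tan28°)·tan²(59°) = 14.72.
Overburden at base level: q = 19.3 × 2.5 = 48.25 kPa.
The water table is 0.91 m below the base (< B = 2.03 m), so the ½γBN_γ term uses γ̄ = γ' + (d_w/B)(γ − γ') = 10.19 + (0.91/2.03)(19.3 − 10.19) = 14.274 kN/m³.
Surcharge term q·N_q = 48.25 × 14.72 = 710.23 kPa; self-weight term 0.5·γ·B·N_γ·s_γ = 0.5 × 14.274 × 2.03 × 11.2 × 0.6 = 97.359 kPa.
q_ult = 710.23 + 97.359 = 807.59 kPa.
q_all = 807.59 / 3 = 269.2 kPa.

q_all ≈ 270 kPa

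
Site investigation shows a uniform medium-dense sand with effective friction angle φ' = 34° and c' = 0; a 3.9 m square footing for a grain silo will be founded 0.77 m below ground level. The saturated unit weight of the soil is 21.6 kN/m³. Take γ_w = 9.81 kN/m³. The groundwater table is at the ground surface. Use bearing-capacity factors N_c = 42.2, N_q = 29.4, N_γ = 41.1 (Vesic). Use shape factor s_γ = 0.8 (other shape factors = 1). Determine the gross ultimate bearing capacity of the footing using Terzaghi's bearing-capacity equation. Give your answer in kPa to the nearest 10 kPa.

γ' = 21.6 − 9.81 = 11.79 kN/m³ (submerged throughout). q = 11.79 × 0.77 = 9.0783 kPa; the same γ' applies in the ½γBN_γ term.
q·N_q = 9.0783 × 29.4 = 266.9 kPa
0.5·γ·B·N_γ·s_γ = 0.5 × 11.79 × 3.9 × 41.1 × 0.8 = 755.93 kPa
q_ult = 266.9 + 755.93 = 1022.8 kPa.

q_ult ≈ 1020 kPa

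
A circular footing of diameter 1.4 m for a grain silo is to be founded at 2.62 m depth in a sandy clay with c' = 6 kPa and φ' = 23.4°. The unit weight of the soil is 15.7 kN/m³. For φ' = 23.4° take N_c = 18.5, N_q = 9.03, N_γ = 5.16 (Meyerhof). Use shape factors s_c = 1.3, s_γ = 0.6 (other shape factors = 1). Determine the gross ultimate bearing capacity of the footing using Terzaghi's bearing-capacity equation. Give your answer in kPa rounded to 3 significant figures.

q_ult ≈ 550 kPa

Effective surcharge at the founding depth q = γ·D_f = 15.7 × 2.62 = 41.134 kPa.
q_ult = c·N_c·s_c + q·N_q + 0.5·γ·B·N_γ·s_γ
     = 6 × 18.5 × 1.3 + 41.134 × 9.03 + 0.5 × 15.7 × 1.4 × 5.16 × 0.6
     = 144.3 + 371.44 + 34.025 = 549.77 kPa.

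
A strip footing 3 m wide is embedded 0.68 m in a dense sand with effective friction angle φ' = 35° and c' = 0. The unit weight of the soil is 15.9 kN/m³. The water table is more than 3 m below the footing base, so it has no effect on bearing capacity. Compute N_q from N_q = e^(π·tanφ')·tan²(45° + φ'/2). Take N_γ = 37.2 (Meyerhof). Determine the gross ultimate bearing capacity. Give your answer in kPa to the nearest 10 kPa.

tan35° = 0.7002, so N_q = e^(π×0.7002)·tan²(62.5°) = 9.023 × 3.69 = 33.3.
Effective surcharge at the founding depth q = γ·D_f = 15.9 × 0.68 = 10.812 kPa.
q_ult = q·N_q + 0.5·γ·B·N_γ
     = 10.812 × 33.296 + 0.5 × 15.9 × 3 × 37.2
     = 360 + 887.22 = 1247.2 kPa.

q_ult ≈ 1250 kPa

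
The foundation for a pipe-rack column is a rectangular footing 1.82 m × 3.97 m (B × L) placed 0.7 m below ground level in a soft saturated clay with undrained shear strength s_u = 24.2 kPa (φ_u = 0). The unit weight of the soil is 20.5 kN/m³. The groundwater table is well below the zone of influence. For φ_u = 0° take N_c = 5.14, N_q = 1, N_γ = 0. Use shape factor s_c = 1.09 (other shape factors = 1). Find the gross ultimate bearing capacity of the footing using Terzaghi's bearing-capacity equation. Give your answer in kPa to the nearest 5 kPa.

q_ult ≈ 150 kPa

q = γ·D_f = 20.5 × 0.7 = 14.35 kPa.
c·N_c·s_c = 24.2 × 5.14 × 1.09 = 135.58 kPa
q·N_q = 14.35 × 1 = 14.35 kPa
q_ult = 135.58 + 14.35 = 149.93 kPa.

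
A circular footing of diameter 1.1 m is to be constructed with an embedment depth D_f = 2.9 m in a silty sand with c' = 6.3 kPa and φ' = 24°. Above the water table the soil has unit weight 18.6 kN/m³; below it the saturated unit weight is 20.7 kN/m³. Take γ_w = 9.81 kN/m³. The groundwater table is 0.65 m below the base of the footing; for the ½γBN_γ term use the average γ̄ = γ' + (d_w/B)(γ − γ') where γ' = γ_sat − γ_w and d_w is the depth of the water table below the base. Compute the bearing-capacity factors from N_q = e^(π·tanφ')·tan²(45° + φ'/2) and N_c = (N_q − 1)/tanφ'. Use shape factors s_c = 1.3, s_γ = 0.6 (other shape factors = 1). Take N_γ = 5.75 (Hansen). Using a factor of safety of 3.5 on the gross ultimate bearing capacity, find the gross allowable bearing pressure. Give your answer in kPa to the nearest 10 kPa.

N_q = e^(π·tan24°)·tan²(57°) = 9.6; N_c = (N_q − 1)/tanφ' = 19.32.
Effective surcharge at the founding depth q = γ·D_f = 18.6 × 2.9 = 53.94 kPa.
With d_w = 0.65 m < B, γ̄ = 10.89 + (0.65/1.1) × (18.6 − 10.89) = 15.446 kN/m³.
q_ult = c·N_c·s_c + q·N_q + 0.5·γ·B·N_γ·s_γ
     = 6.3 × 19.324 × 1.3 + 53.94 × 9.6034 + 0.5 × 15.446 × 1.1 × 5.75 × 0.6
     = 158.26 + 518.01 + 29.309 = 705.58 kPa.
q_all = 705.58 / 3.5 = 201.59 kPa.

q_all ≈ 200 kPa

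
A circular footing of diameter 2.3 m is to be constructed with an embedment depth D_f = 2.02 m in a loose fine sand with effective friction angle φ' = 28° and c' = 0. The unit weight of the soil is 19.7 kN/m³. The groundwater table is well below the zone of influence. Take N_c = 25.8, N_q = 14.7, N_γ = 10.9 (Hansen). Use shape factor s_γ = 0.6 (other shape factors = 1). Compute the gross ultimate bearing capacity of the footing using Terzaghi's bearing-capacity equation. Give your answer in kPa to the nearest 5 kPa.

q_ult ≈ 735 kPa

q = γ·D_f = 19.7 × 2.02 = 39.794 kPa.
q·N_q = 39.794 × 14.7 = 584.97 kPa
0.5·γ·B·N_γ·s_γ = 0.5 × 19.7 × 2.3 × 10.9 × 0.6 = 148.16 kPa
q_ult = 584.97 + 148.16 = 733.14 kPa.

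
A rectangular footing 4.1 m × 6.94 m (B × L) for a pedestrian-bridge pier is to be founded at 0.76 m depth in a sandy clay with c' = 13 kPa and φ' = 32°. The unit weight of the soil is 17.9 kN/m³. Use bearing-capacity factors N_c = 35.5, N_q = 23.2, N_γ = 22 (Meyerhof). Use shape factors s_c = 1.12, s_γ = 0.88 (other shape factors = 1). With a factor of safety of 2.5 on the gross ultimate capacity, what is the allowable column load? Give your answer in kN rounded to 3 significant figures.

Effective surcharge at the founding depth q = γ·D_f = 17.9 × 0.76 = 13.604 kPa.
q_ult = c·N_c·s_c + q·N_q + 0.5·γ·B·N_γ·s_γ
     = 13 × 35.5 × 1.12 + 13.604 × 23.2 + 0.5 × 17.9 × 4.1 × 22 × 0.88
     = 516.88 + 315.61 + 710.42 = 1542.9 kPa.
Gross allowable pressure q_all = 1542.9 / 2.5 = 617.16 kPa.
Footing area = 28.454 m², so allowable column load = 617.16 × 28.454 = 17561 kN.

P_all ≈ 17600 kN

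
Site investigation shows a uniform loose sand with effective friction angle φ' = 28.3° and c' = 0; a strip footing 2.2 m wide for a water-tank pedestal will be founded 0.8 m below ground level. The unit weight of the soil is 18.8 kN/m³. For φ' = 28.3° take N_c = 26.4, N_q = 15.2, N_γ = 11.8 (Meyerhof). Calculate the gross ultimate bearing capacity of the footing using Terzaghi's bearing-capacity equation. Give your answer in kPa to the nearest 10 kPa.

Overburden at base level: q = 18.8 × 0.8 = 15.04 kPa.
Surcharge term q·N_q = 15.04 × 15.2 = 228.61 kPa; self-weight term 0.5·γ·B·N_γ = 0.5 × 18.8 × 2.2 × 11.8 = 244.02 kPa.
q_ult = 228.61 + 244.02 = 472.63 kPa.

q_ult ≈ 470 kPa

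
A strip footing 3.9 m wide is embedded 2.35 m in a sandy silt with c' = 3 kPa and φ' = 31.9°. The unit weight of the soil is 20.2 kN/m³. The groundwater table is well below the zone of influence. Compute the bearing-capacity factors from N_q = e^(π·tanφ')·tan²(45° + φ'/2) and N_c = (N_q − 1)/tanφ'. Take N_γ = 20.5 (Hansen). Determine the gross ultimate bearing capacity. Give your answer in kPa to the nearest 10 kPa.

tan31.9° = 0.6224, so N_q = e^(π×0.6224)·tan²(60.95°) = 7.067 × 3.241 = 22.91.
N_c = (22.91 − 1)/tan31.9° = 35.19.
q = γ·D_f = 20.2 × 2.35 = 47.47 kPa.
c·N_c = 3 × 35.194 = 105.58 kPa
q·N_q = 47.47 × 22.907 = 1087.4 kPa
0.5·γ·B·N_γ = 0.5 × 20.2 × 3.9 × 20.5 = 807.5 kPa
q_ult = 105.58 + 1087.4 + 807.5 = 2000.4 kPa.

q_ult ≈ 2000 kPa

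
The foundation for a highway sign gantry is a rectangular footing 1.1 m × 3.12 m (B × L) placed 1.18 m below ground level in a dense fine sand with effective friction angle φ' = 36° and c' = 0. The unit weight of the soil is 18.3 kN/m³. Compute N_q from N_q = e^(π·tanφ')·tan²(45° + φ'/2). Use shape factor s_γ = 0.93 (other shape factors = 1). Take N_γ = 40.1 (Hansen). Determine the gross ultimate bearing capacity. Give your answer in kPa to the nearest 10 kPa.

q_ult ≈ 1190 kPa

tan36° = 0.7265, so N_q = e^(π×0.7265)·tan²(63°) = 9.801 × 3.852 = 37.75.
Overburden at base level: q = 18.3 × 1.18 = 21.594 kPa.
Surcharge term q·N_q = 21.594 × 37.752 = 815.23 kPa; self-weight term 0.5·γ·B·N_γ·s_γ = 0.5 × 18.3 × 1.1 × 40.1 × 0.93 = 375.35 kPa.
q_ult = 815.23 + 375.35 = 1190.6 kPa.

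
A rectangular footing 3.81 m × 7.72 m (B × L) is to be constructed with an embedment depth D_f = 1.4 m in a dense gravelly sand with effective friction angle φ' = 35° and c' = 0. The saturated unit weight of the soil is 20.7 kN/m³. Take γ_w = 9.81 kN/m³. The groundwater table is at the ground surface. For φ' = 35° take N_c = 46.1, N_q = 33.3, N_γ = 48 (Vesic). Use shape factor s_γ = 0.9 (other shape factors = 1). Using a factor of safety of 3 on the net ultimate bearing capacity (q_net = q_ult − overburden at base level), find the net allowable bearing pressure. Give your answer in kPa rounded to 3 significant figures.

With the water table at the surface the whole profile is submerged: γ' = 20.7 − 9.81 = 10.89 kN/m³, so q = γ'·D_f = 15.246 kPa; the same γ' applies in the ½γBN_γ term.
q_ult = q·N_q + 0.5·γ·B·N_γ·s_γ
     = 15.246 × 33.3 + 0.5 × 10.89 × 3.81 × 48 × 0.9
     = 507.69 + 896.2 = 1403.9 kPa.
q_net = 1403.9 − 15.246 = 1388.6 kPa.
q_all(net) = 1388.6 / 3 = 462.88 kPa.

q_all(net) ≈ 463 kPa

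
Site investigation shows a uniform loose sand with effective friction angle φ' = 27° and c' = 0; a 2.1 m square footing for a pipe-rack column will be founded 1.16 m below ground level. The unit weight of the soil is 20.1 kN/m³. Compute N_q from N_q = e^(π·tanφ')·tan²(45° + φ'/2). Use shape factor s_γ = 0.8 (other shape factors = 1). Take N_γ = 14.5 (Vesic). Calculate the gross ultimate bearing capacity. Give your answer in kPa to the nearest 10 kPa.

tan27° = 0.5095, so N_q = e^(π×0.5095)·tan²(58.5°) = 4.957 × 2.663 = 13.2.
Effective surcharge at the founding depth q = γ·D_f = 20.1 × 1.16 = 23.316 kPa.
q_ult = q·N_q + 0.5·γ·B·N_γ·s_γ
     = 23.316 × 13.199 + 0.5 × 20.1 × 2.1 × 14.5 × 0.8
     = 307.75 + 244.82 = 552.57 kPa.

q_ult ≈ 550 kPa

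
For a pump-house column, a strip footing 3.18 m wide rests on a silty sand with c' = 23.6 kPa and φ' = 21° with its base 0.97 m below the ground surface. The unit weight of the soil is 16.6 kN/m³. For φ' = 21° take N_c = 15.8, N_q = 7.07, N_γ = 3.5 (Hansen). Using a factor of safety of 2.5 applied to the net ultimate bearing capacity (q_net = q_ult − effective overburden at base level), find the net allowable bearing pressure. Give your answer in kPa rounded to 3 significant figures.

q = γ·D_f = 16.6 × 0.97 = 16.102 kPa.
c·N_c = 23.6 × 15.8 = 372.88 kPa
q·N_q = 16.102 × 7.07 = 113.84 kPa
0.5·γ·B·N_γ = 0.5 × 16.6 × 3.18 × 3.5 = 92.379 kPa
q_ult = 372.88 + 113.84 + 92.379 = 579.1 kPa.
Net ultimate: q_net = 579.1 − 16.102 = 563 kPa.
q_all(net) = 563 / 2.5 = 225.2 kPa.

q_all(net) ≈ 225 kPa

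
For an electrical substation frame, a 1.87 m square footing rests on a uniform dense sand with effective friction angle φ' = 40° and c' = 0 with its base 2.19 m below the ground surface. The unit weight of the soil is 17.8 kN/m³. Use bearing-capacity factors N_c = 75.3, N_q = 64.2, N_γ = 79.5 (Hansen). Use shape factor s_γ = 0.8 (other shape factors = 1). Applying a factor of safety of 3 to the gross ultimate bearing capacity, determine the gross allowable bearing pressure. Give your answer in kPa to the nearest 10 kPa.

Effective surcharge at the founding depth q = γ·D_f = 17.8 × 2.19 = 38.982 kPa.
q_ult = q·N_q + 0.5·γ·B·N_γ·s_γ
     = 38.982 × 64.2 + 0.5 × 17.8 × 1.87 × 79.5 × 0.8
     = 2502.6 + 1058.5 = 3561.1 kPa.
q_all = q_ult / FS = 3561.1 / 3 = 1187 kPa.

q_all ≈ 1190 kPa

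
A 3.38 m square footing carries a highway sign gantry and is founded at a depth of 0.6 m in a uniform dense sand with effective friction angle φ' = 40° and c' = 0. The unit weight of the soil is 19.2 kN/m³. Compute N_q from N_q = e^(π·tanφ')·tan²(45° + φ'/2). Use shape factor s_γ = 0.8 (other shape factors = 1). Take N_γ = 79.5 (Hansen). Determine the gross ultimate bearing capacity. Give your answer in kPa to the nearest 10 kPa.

tan40° = 0.8391, so N_q = e^(π×0.8391)·tan²(65°) = 13.959 × 4.599 = 64.2.
Overburden at base level: q = 19.2 × 0.6 = 11.52 kPa.
Surcharge term q·N_q = 11.52 × 64.195 = 739.53 kPa; self-weight term 0.5·γ·B·N_γ·s_γ = 0.5 × 19.2 × 3.38 × 79.5 × 0.8 = 2063.7 kPa.
q_ult = 739.53 + 2063.7 = 2803.2 kPa.

q_ult ≈ 2800 kPa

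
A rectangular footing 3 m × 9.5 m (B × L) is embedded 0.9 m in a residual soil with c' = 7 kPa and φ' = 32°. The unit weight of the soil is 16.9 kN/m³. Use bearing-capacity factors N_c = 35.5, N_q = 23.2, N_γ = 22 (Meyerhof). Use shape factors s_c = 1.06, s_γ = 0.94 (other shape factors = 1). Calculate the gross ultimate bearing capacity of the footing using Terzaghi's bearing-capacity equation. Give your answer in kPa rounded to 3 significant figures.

q_ult ≈ 1140 kPa

Overburden at base level: q = 16.9 × 0.9 = 15.21 kPa.
Cohesion term c·N_c·s_c = 7 × 35.5 × 1.06 = 263.41 kPa; surcharge term q·N_q = 15.21 × 23.2 = 352.87 kPa; self-weight term 0.5·γ·B·N_γ·s_γ = 0.5 × 16.9 × 3 × 22 × 0.94 = 524.24 kPa.
q_ult = 263.41 + 352.87 + 524.24 = 1140.5 kPa.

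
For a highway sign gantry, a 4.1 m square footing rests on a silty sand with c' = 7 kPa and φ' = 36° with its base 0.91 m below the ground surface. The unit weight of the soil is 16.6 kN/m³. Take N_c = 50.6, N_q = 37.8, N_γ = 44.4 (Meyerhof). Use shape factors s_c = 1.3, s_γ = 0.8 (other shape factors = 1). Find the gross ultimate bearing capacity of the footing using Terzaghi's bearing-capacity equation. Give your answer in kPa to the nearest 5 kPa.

q_ult ≈ 2240 kPa

Effective surcharge at the founding depth q = γ·D_f = 16.6 × 0.91 = 15.106 kPa.
q_ult = c·N_c·s_c + q·N_q + 0.5·γ·B·N_γ·s_γ
     = 7 × 50.6 × 1.3 + 15.106 × 37.8 + 0.5 × 16.6 × 4.1 × 44.4 × 0.8
     = 460.46 + 571.01 + 1208.7 = 2240.2 kPa.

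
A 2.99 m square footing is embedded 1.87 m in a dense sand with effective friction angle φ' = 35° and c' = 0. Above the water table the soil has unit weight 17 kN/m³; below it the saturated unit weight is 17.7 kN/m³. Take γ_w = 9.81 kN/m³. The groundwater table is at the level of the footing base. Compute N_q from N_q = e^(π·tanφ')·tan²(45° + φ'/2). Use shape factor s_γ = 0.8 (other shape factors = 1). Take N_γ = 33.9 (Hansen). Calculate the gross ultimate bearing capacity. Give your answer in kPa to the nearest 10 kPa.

tan35° = 0.7002, so N_q = e^(π×0.7002)·tan²(62.5°) = 9.023 × 3.69 = 33.3.
Effective surcharge at the founding depth q = γ·D_f = 17 × 1.87 = 31.79 kPa.
The water table coincides with the base, so in the self-weight term γ → γ' = 7.89 kN/m³.
q_ult = q·N_q + 0.5·γ·B·N_γ·s_γ
     = 31.79 × 33.296 + 0.5 × 7.89 × 2.99 × 33.9 × 0.8
     = 1058.5 + 319.9 = 1378.4 kPa.

q_ult ≈ 1380 kPa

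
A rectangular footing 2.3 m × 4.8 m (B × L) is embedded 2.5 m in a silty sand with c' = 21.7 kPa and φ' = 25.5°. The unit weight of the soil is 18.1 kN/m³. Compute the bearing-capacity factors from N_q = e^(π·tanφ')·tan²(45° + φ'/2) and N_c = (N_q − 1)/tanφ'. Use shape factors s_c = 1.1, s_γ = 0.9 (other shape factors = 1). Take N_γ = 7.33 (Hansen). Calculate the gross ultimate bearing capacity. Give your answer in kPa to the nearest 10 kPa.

q_ult ≈ 1160 kPa

tan25.5° = 0.477, so N_q = e^(π×0.477)·tan²(57.75°) = 4.475 × 2.512 = 11.24.
N_c = (11.24 − 1)/tan25.5° = 21.47.
q = γ·D_f = 18.1 × 2.5 = 45.25 kPa.
c·N_c·s_c = 21.7 × 21.469 × 1.1 = 512.47 kPa
q·N_q = 45.25 × 11.24 = 508.63 kPa
0.5·γ·B·N_γ·s_γ = 0.5 × 18.1 × 2.3 × 7.33 × 0.9 = 137.32 kPa
q_ult = 512.47 + 508.63 + 137.32 = 1158.4 kPa.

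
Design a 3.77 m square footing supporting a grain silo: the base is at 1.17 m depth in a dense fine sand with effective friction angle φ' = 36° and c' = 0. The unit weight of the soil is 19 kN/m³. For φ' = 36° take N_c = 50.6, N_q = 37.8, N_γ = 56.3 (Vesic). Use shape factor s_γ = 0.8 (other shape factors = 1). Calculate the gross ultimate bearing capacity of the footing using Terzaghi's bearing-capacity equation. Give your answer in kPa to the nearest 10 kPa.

q_ult ≈ 2450 kPa

Overburden at base level: q = 19 × 1.17 = 22.23 kPa.
Surcharge term q·N_q = 22.23 × 37.8 = 840.29 kPa; self-weight term 0.5·γ·B·N_γ·s_γ = 0.5 × 19 × 3.77 × 56.3 × 0.8 = 1613.1 kPa.
q_ult = 840.29 + 1613.1 = 2453.4 kPa.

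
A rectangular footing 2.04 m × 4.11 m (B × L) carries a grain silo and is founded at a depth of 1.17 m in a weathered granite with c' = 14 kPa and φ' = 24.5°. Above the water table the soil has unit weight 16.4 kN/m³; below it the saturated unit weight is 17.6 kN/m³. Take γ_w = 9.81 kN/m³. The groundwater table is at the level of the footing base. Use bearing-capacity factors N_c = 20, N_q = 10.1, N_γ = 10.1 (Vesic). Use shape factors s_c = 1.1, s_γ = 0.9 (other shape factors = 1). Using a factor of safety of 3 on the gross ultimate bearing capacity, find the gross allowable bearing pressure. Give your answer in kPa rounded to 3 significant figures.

q_all ≈ 191 kPa

Effective surcharge at the founding depth q = γ·D_f = 16.4 × 1.17 = 19.188 kPa.
The water table coincides with the base, so in the self-weight term γ → γ' = 7.79 kN/m³.
q_ult = c·N_c·s_c + q·N_q + 0.5·γ·B·N_γ·s_γ
     = 14 × 20 × 1.1 + 19.188 × 10.1 + 0.5 × 7.79 × 2.04 × 10.1 × 0.9
     = 308 + 193.8 + 72.227 = 574.03 kPa.
q_all = 574.03 / 3 = 191.34 kPa.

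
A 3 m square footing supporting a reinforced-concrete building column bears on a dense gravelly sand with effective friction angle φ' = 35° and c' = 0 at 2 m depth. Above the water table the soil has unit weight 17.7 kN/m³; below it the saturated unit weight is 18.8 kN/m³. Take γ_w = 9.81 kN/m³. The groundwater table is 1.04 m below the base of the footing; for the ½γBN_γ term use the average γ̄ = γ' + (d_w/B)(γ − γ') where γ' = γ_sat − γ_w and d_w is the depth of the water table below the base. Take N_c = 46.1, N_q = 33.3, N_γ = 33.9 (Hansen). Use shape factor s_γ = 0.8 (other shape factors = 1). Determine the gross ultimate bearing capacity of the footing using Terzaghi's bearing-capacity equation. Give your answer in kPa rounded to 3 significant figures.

q = γ·D_f = 17.7 × 2 = 35.4 kPa.
γ' = 8.99 kN/m³; averaging over the depth B below the base, γ̄ = γ' + (d_w/B)(γ − γ') = 12.009 kN/m³.
q·N_q = 35.4 × 33.3 = 1178.8 kPa
0.5·γ·B·N_γ·s_γ = 0.5 × 12.009 × 3 × 33.9 × 0.8 = 488.55 kPa
q_ult = 1178.8 + 488.55 = 1667.4 kPa.

q_ult ≈ 1670 kPa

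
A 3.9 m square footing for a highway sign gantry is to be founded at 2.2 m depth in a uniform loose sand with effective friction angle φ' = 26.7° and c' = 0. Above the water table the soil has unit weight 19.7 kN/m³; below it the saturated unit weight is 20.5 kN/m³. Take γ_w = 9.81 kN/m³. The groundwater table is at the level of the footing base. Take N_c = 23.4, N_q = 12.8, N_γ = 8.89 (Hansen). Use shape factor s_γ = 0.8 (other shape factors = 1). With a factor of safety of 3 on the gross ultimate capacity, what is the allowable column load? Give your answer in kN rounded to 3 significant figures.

Effective surcharge at the founding depth q = γ·D_f = 19.7 × 2.2 = 43.34 kPa.
The water table coincides with the base, so in the self-weight term γ → γ' = 10.69 kN/m³.
q_ult = q·N_q + 0.5·γ·B·N_γ·s_γ
     = 43.34 × 12.8 + 0.5 × 10.69 × 3.9 × 8.89 × 0.8
     = 554.75 + 148.25 = 703.01 kPa.
Gross allowable pressure q_all = 703.01 / 3 = 234.34 kPa.
Footing area = 15.21 m², so allowable column load = 234.34 × 15.21 = 3564.2 kN.

P_all ≈ 3560 kN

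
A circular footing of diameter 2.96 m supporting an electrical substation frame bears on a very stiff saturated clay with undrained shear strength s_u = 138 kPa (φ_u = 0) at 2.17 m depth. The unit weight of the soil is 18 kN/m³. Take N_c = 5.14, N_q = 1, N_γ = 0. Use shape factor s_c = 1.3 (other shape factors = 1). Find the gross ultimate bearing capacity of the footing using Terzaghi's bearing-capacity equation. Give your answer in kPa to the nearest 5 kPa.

q = γ·D_f = 18 × 2.17 = 39.06 kPa.
c·N_c·s_c = 138 × 5.14 × 1.3 = 922.12 kPa
q·N_q = 39.06 × 1 = 39.06 kPa
q_ult = 922.12 + 39.06 = 961.18 kPa.

q_ult ≈ 960 kPa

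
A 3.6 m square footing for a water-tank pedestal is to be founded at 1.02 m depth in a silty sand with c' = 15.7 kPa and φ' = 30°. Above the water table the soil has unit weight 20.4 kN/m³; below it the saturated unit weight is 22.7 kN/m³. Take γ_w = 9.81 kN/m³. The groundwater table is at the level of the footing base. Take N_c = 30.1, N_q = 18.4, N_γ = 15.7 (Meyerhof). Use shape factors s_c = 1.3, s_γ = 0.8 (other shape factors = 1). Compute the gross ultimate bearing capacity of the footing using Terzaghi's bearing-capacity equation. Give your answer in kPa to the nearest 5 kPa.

Effective surcharge at the founding depth q = γ·D_f = 20.4 × 1.02 = 20.808 kPa.
The water table coincides with the base, so in the self-weight term γ → γ' = 12.89 kN/m³.
q_ult = c·N_c·s_c + q·N_q + 0.5·γ·B·N_γ·s_γ
     = 15.7 × 30.1 × 1.3 + 20.808 × 18.4 + 0.5 × 12.89 × 3.6 × 15.7 × 0.8
     = 614.34 + 382.87 + 291.42 = 1288.6 kPa.

q_ult ≈ 1290 kPa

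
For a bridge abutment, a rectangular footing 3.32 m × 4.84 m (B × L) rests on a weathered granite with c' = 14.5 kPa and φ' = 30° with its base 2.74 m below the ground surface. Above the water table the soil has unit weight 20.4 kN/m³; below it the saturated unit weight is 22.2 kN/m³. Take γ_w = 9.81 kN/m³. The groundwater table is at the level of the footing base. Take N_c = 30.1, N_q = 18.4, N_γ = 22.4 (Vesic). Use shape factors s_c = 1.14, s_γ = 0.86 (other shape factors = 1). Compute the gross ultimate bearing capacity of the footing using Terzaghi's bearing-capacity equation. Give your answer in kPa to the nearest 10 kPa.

Effective surcharge at the founding depth q = γ·D_f = 20.4 × 2.74 = 55.896 kPa.
The water table coincides with the base, so in the self-weight term γ → γ' = 12.39 kN/m³.
q_ult = c·N_c·s_c + q·N_q + 0.5·γ·B·N_γ·s_γ
     = 14.5 × 30.1 × 1.14 + 55.896 × 18.4 + 0.5 × 12.39 × 3.32 × 22.4 × 0.86
     = 497.55 + 1028.5 + 396.21 = 1922.2 kPa.

q_ult ≈ 1920 kPa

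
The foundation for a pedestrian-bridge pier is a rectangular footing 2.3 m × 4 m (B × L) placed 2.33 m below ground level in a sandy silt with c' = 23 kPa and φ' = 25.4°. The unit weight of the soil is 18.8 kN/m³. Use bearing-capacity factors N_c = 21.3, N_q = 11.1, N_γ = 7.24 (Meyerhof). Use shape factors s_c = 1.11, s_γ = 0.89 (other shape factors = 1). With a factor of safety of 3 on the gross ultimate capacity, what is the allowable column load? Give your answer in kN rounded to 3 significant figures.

P_all ≈ 3590 kN

Overburden at base level: q = 18.8 × 2.33 = 43.804 kPa.
Cohesion term c·N_c·s_c = 23 × 21.3 × 1.11 = 543.79 kPa; surcharge term q·N_q = 43.804 × 11.1 = 486.22 kPa; self-weight term 0.5·γ·B·N_γ·s_γ = 0.5 × 18.8 × 2.3 × 7.24 × 0.89 = 139.31 kPa.
q_ult = 543.79 + 486.22 + 139.31 = 1169.3 kPa.
Gross allowable pressure q_all = 1169.3 / 3 = 389.77 kPa.
Footing area = 9.2 m², so allowable column load = 389.77 × 9.2 = 3585.9 kN.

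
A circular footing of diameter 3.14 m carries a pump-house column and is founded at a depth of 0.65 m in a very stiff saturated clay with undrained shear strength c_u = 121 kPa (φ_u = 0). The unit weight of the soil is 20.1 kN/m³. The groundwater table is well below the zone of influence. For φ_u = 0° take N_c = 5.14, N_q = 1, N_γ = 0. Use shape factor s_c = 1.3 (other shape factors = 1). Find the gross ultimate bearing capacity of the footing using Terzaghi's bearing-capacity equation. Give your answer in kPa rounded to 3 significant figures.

q_ult ≈ 822 kPa

Overburden at base level: q = 20.1 × 0.65 = 13.065 kPa.
Cohesion term c·N_c·s_c = 121 × 5.14 × 1.3 = 808.52 kPa; surcharge term q·N_q = 13.065 × 1 = 13.065 kPa.
q_ult = 808.52 + 13.065 = 821.59 kPa.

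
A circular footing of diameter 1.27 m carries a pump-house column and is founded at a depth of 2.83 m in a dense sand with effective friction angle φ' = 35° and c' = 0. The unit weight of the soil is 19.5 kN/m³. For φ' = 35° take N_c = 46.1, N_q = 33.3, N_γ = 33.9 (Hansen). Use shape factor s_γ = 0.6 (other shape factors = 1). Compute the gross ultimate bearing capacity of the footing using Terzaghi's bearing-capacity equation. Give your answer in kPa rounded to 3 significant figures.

Overburden at base level: q = 19.5 × 2.83 = 55.185 kPa.
Surcharge term q·N_q = 55.185 × 33.3 = 1837.7 kPa; self-weight term 0.5·γ·B·N_γ·s_γ = 0.5 × 19.5 × 1.27 × 33.9 × 0.6 = 251.86 kPa.
q_ult = 1837.7 + 251.86 = 2089.5 kPa.

q_ult ≈ 2090 kPa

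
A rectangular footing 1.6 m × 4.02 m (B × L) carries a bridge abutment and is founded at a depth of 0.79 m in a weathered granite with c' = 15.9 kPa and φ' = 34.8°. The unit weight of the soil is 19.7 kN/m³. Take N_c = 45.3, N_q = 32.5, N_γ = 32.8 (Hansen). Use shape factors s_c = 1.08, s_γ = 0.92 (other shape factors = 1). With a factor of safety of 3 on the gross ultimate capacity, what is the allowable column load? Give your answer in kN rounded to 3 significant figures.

P_all ≈ 3770 kN

Overburden at base level: q = 19.7 × 0.79 = 15.563 kPa.
Cohesion term c·N_c·s_c = 15.9 × 45.3 × 1.08 = 777.89 kPa; surcharge term q·N_q = 15.563 × 32.5 = 505.8 kPa; self-weight term 0.5·γ·B·N_γ·s_γ = 0.5 × 19.7 × 1.6 × 32.8 × 0.92 = 475.57 kPa.
q_ult = 777.89 + 505.8 + 475.57 = 1759.3 kPa.
Gross allowable pressure q_all = 1759.3 / 3 = 586.42 kPa.
Footing area = 6.432 m², so allowable column load = 586.42 × 6.432 = 3771.9 kN.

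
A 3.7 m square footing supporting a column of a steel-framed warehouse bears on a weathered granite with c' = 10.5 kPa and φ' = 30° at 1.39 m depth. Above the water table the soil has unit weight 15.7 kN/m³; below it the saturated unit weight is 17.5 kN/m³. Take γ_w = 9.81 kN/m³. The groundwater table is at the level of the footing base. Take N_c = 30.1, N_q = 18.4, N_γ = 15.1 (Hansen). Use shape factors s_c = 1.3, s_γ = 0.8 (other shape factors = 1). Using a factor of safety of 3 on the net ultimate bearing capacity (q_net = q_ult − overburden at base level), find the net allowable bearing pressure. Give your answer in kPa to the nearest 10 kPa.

q_all(net) ≈ 320 kPa

Effective surcharge at the founding depth q = γ·D_f = 15.7 × 1.39 = 21.823 kPa.
The water table coincides with the base, so in the self-weight term γ → γ' = 7.69 kN/m³.
q_ult = c·N_c·s_c + q·N_q + 0.5·γ·B·N_γ·s_γ
     = 10.5 × 30.1 × 1.3 + 21.823 × 18.4 + 0.5 × 7.69 × 3.7 × 15.1 × 0.8
     = 410.87 + 401.54 + 171.86 = 984.26 kPa.
q_net = 984.26 − 21.823 = 962.44 kPa.
q_all(net) = 962.44 / 3 = 320.81 kPa.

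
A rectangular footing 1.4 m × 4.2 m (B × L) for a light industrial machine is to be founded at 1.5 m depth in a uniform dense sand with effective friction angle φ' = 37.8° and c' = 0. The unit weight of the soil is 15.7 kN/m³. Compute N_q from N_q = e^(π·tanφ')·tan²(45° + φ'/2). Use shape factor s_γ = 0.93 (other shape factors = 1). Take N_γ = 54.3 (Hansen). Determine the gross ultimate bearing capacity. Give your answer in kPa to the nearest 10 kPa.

tan37.8° = 0.7757, so N_q = e^(π×0.7757)·tan²(63.9°) = 11.437 × 4.167 = 47.66.
Effective surcharge at the founding depth q = γ·D_f = 15.7 × 1.5 = 23.55 kPa.
q_ult = q·N_q + 0.5·γ·B·N_γ·s_γ
     = 23.55 × 47.655 + 0.5 × 15.7 × 1.4 × 54.3 × 0.93
     = 1122.3 + 554.98 = 1677.3 kPa.

q_ult ≈ 1680 kPa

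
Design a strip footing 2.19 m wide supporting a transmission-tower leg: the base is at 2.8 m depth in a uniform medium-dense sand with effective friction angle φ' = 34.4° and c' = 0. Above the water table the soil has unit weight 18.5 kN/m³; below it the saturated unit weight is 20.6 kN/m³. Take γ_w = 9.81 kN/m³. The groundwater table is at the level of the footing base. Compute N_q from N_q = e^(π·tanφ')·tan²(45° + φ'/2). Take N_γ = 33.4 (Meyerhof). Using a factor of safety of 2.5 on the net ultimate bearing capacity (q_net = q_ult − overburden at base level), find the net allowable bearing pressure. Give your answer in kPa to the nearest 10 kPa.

N_q = e^(π·tan34.4°)·tan²(62.2°) = 30.92.
Effective surcharge at the founding depth q = γ·D_f = 18.5 × 2.8 = 51.8 kPa.
The water table coincides with the base, so in the self-weight term γ → γ' = 10.79 kN/m³.
q_ult = q·N_q + 0.5·γ·B·N_γ
     = 51.8 × 30.917 + 0.5 × 10.79 × 2.19 × 33.4
     = 1601.5 + 394.62 = 1996.1 kPa.
q_net = 1996.1 − 51.8 = 1944.3 kPa.
q_all(net) = 1944.3 / 2.5 = 777.72 kPa.

q_all(net) ≈ 780 kPa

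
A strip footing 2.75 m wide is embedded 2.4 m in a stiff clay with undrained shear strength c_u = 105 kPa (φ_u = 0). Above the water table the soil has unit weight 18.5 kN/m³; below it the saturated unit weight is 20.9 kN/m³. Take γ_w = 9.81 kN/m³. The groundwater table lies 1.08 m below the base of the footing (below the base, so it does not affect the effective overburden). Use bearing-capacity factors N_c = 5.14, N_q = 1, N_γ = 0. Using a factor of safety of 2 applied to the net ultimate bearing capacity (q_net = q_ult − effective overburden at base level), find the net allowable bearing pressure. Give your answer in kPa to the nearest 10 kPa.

q_all(net) ≈ 270 kPa

q = γ·D_f = 18.5 × 2.4 = 44.4 kPa.
c·N_c = 105 × 5.14 = 539.7 kPa
q·N_q = 44.4 × 1 = 44.4 kPa
q_ult = 539.7 + 44.4 = 584.1 kPa.
Net ultimate: q_net = 584.1 − 44.4 = 539.7 kPa.
q_all(net) = 539.7 / 2 = 269.85 kPa.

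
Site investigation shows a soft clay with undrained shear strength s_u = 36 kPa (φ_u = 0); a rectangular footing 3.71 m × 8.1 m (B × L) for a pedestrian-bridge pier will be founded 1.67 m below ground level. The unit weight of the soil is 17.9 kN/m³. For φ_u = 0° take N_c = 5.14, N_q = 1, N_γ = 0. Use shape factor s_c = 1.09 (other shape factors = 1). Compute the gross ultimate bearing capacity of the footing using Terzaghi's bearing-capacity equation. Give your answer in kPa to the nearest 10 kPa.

q_ult ≈ 230 kPa

Overburden at base level: q = 17.9 × 1.67 = 29.893 kPa.
Cohesion term c·N_c·s_c = 36 × 5.14 × 1.09 = 201.69 kPa; surcharge term q·N_q = 29.893 × 1 = 29.893 kPa.
q_ult = 201.69 + 29.893 = 231.59 kPa.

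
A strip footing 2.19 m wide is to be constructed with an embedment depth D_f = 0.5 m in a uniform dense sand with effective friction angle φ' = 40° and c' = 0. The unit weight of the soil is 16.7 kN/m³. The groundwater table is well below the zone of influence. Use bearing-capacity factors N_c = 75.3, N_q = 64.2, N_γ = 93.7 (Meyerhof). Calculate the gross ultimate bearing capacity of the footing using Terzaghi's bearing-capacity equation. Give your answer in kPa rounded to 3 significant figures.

q_ult ≈ 2250 kPa

q = γ·D_f = 16.7 × 0.5 = 8.35 kPa.
q·N_q = 8.35 × 64.2 = 536.07 kPa
0.5·γ·B·N_γ = 0.5 × 16.7 × 2.19 × 93.7 = 1713.4 kPa
q_ult = 536.07 + 1713.4 = 2249.5 kPa.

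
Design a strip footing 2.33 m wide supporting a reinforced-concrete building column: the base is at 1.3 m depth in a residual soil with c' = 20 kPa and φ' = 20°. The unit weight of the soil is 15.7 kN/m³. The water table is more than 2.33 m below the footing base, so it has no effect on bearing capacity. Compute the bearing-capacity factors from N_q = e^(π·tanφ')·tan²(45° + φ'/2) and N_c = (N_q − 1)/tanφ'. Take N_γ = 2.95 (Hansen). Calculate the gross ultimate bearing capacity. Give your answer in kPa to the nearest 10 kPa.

q_ult ≈ 480 kPa

tan20° = 0.364, so N_q = e^(π×0.364)·tan²(55°) = 3.138 × 2.04 = 6.4.
N_c = (6.4 − 1)/tan20° = 14.83.
q = γ·D_f = 15.7 × 1.3 = 20.41 kPa.
c·N_c = 20 × 14.835 = 296.69 kPa
q·N_q = 20.41 × 6.3994 = 130.61 kPa
0.5·γ·B·N_γ = 0.5 × 15.7 × 2.33 × 2.95 = 53.957 kPa
q_ult = 296.69 + 130.61 + 53.957 = 481.26 kPa.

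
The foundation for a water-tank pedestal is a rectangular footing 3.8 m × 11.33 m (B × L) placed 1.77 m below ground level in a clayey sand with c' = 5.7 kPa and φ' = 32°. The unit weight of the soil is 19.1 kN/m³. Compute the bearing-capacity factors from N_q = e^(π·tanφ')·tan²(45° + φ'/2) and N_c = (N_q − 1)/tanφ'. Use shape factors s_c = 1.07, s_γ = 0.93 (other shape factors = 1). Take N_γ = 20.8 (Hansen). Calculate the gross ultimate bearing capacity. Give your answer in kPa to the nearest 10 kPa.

tan32° = 0.6249, so N_q = e^(π×0.6249)·tan²(61°) = 7.121 × 3.255 = 23.18.
N_c = (23.18 − 1)/tan32° = 35.49.
Effective surcharge at the founding depth q = γ·D_f = 19.1 × 1.77 = 33.807 kPa.
q_ult = c·N_c·s_c + q·N_q + 0.5·γ·B·N_γ·s_γ
     = 5.7 × 35.49 × 1.07 + 33.807 × 23.177 + 0.5 × 19.1 × 3.8 × 20.8 × 0.93
     = 216.46 + 783.54 + 701.99 = 1702 kPa.

q_ult ≈ 1700 kPa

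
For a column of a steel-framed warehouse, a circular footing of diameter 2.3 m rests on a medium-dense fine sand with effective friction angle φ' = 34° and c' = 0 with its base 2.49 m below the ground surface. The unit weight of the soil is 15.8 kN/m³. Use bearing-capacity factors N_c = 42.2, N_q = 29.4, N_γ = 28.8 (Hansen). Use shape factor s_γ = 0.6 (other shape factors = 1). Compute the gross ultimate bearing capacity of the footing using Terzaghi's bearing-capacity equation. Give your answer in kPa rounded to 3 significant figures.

q_ult ≈ 1470 kPa

Overburden at base level: q = 15.8 × 2.49 = 39.342 kPa.
Surcharge term q·N_q = 39.342 × 29.4 = 1156.7 kPa; self-weight term 0.5·γ·B·N_γ·s_γ = 0.5 × 15.8 × 2.3 × 28.8 × 0.6 = 313.98 kPa.
q_ult = 1156.7 + 313.98 = 1470.6 kPa.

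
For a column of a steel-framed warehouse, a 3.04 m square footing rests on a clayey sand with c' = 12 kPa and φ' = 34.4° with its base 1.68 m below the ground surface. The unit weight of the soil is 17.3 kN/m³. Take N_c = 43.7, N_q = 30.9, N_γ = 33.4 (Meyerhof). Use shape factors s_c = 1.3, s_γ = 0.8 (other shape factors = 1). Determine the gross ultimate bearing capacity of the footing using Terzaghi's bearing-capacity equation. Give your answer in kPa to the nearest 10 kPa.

q_ult ≈ 2280 kPa

Effective surcharge at the founding depth q = γ·D_f = 17.3 × 1.68 = 29.064 kPa.
q_ult = c·N_c·s_c + q·N_q + 0.5·γ·B·N_γ·s_γ
     = 12 × 43.7 × 1.3 + 29.064 × 30.9 + 0.5 × 17.3 × 3.04 × 33.4 × 0.8
     = 681.72 + 898.08 + 702.63 = 2282.4 kPa.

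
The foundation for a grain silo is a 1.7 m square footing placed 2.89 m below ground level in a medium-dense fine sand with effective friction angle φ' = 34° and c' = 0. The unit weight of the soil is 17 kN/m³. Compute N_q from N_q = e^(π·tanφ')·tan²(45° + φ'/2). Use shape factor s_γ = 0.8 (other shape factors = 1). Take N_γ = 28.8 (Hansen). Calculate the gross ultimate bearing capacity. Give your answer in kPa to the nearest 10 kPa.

q_ult ≈ 1780 kPa

tan34° = 0.6745, so N_q = e^(π×0.6745)·tan²(62°) = 8.323 × 3.537 = 29.44.
Effective surcharge at the founding depth q = γ·D_f = 17 × 2.89 = 49.13 kPa.
q_ult = q·N_q + 0.5·γ·B·N_γ·s_γ
     = 49.13 × 29.44 + 0.5 × 17 × 1.7 × 28.8 × 0.8
     = 1446.4 + 332.93 = 1779.3 kPa.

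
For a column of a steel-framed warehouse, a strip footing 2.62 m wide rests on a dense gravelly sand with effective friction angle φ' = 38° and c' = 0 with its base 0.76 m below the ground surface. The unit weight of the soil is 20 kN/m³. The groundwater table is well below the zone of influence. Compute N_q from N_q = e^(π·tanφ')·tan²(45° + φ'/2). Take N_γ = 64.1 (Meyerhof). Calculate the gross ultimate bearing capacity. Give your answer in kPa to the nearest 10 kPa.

q_ult ≈ 2420 kPa

tan38° = 0.7813, so N_q = e^(π×0.7813)·tan²(64°) = 11.64 × 4.204 = 48.93.
q = γ·D_f = 20 × 0.76 = 15.2 kPa.
q·N_q = 15.2 × 48.933 = 743.79 kPa
0.5·γ·B·N_γ = 0.5 × 20 × 2.62 × 64.1 = 1679.4 kPa
q_ult = 743.79 + 1679.4 = 2423.2 kPa.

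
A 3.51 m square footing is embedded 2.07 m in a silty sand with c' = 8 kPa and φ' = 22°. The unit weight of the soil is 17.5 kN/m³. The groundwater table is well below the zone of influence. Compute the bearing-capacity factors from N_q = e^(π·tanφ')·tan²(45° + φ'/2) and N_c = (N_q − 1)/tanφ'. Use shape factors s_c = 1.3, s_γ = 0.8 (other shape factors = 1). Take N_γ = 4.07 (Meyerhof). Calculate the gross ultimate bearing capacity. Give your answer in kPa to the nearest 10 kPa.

tan22° = 0.404, so N_q = e^(π×0.404)·tan²(56°) = 3.558 × 2.198 = 7.82.
N_c = (7.82 − 1)/tan22° = 16.88.
q = γ·D_f = 17.5 × 2.07 = 36.225 kPa.
c·N_c·s_c = 8 × 16.883 × 1.3 = 175.58 kPa
q·N_q = 36.225 × 7.8211 = 283.32 kPa
0.5·γ·B·N_γ·s_γ = 0.5 × 17.5 × 3.51 × 4.07 × 0.8 = 100 kPa
q_ult = 175.58 + 283.32 + 100 = 558.9 kPa.

q_ult ≈ 560 kPa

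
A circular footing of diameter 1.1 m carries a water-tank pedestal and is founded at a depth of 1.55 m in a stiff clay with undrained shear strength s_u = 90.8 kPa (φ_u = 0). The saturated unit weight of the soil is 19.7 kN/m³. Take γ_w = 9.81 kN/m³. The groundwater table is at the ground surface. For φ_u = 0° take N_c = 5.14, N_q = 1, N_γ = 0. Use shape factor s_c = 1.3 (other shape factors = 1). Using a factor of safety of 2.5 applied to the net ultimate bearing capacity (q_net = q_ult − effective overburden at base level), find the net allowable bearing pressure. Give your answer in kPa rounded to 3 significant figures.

q_all(net) ≈ 243 kPa

γ' = 19.7 − 9.81 = 9.89 kN/m³ (submerged throughout). q = 9.89 × 1.55 = 15.329 kPa.
c·N_c·s_c = 90.8 × 5.14 × 1.3 = 606.73 kPa
q·N_q = 15.329 × 1 = 15.329 kPa
q_ult = 606.73 + 15.329 = 622.06 kPa.
Net ultimate: q_net = 622.06 − 15.329 = 606.73 kPa.
q_all(net) = 606.73 / 2.5 = 242.69 kPa.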